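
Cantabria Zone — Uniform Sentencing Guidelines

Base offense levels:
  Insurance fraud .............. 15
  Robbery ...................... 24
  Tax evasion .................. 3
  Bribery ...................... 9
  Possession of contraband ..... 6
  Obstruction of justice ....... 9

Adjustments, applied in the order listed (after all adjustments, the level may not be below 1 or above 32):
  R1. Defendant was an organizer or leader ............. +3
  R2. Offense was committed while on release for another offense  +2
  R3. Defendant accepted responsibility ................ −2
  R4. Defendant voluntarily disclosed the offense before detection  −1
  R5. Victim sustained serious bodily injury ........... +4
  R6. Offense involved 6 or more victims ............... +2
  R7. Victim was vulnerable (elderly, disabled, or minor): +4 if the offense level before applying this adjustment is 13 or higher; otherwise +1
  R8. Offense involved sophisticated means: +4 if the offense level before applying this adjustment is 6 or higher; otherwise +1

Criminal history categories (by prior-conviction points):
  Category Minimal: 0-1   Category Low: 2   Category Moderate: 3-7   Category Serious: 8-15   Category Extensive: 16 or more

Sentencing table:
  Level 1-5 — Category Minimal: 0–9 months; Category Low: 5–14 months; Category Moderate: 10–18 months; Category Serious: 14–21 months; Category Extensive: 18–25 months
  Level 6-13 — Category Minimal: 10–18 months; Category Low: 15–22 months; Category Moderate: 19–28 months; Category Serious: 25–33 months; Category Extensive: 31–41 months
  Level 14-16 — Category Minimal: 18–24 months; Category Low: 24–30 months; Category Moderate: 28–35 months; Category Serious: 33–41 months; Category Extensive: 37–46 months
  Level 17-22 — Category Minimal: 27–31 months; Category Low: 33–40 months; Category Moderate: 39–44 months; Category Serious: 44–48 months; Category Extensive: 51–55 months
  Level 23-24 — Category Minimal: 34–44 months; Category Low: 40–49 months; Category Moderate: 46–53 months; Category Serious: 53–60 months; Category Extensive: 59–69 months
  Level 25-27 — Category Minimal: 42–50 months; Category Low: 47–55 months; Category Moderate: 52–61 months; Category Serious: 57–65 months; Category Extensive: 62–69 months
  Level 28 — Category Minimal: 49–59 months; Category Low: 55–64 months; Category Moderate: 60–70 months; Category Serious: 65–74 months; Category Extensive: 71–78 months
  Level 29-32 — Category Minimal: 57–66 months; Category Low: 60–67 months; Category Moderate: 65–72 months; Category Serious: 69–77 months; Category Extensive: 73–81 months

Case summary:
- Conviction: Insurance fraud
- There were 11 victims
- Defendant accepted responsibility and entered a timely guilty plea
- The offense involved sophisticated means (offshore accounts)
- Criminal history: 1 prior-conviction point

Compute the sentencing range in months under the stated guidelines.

27-31 months

Base offense level for insurance fraud: 15.
R3 applies: 15 − 2 = 13.
R4 does not apply.
R5 does not apply.
R6 applies: 13 + 2 = 15.
R7 does not apply.
R8 applies (level before this adjustment is 15 ≥ 6, so +4): 15 + 4 = 19.
Final offense level: 19.
Criminal history: 1 prior point → Category Minimal (0-1).
Level 19 falls in the 17-22 band.
Grid: Level 17-22 × Category Minimal = 27-31 months.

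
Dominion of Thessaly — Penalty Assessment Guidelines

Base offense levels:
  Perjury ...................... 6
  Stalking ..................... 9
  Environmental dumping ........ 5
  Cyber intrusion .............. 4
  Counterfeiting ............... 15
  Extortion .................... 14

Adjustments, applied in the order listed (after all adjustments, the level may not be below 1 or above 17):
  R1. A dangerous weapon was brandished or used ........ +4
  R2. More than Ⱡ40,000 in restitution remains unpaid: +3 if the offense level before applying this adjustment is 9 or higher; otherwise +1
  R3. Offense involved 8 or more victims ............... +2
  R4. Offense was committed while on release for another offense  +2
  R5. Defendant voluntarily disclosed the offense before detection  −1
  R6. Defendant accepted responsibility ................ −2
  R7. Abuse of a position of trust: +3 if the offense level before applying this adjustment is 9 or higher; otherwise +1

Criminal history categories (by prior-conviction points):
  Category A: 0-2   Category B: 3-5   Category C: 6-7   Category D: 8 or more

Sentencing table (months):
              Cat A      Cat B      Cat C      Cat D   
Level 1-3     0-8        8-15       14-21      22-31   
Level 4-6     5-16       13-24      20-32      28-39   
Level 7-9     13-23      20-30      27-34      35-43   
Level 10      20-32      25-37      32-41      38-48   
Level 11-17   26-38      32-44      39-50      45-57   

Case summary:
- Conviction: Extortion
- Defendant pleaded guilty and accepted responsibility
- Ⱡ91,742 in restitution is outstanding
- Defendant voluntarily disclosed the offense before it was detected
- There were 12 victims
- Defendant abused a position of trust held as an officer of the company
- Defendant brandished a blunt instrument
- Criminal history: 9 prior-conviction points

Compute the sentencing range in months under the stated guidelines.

Base offense level for extortion: 14.
R1 applies: 14 + 4 = 18.
R2 applies (level before this adjustment is 18 ≥ 9, so +3): 18 + 3 = 21.
R3 applies: 21 + 2 = 23.
R5 applies: 23 − 1 = 22.
R6 applies: 22 − 2 = 20.
R7 applies (level before this adjustment is 20 ≥ 9, so +3): 20 + 3 = 23.
Level 23 exceeds the maximum of 17; capped at 17.
Final offense level: 17.
Criminal history: 9 prior points → Category D (8+).
Level 17 falls in the 11-17 band.
Grid: Level 11-17 × Category D = 45-57 months.

45-57 months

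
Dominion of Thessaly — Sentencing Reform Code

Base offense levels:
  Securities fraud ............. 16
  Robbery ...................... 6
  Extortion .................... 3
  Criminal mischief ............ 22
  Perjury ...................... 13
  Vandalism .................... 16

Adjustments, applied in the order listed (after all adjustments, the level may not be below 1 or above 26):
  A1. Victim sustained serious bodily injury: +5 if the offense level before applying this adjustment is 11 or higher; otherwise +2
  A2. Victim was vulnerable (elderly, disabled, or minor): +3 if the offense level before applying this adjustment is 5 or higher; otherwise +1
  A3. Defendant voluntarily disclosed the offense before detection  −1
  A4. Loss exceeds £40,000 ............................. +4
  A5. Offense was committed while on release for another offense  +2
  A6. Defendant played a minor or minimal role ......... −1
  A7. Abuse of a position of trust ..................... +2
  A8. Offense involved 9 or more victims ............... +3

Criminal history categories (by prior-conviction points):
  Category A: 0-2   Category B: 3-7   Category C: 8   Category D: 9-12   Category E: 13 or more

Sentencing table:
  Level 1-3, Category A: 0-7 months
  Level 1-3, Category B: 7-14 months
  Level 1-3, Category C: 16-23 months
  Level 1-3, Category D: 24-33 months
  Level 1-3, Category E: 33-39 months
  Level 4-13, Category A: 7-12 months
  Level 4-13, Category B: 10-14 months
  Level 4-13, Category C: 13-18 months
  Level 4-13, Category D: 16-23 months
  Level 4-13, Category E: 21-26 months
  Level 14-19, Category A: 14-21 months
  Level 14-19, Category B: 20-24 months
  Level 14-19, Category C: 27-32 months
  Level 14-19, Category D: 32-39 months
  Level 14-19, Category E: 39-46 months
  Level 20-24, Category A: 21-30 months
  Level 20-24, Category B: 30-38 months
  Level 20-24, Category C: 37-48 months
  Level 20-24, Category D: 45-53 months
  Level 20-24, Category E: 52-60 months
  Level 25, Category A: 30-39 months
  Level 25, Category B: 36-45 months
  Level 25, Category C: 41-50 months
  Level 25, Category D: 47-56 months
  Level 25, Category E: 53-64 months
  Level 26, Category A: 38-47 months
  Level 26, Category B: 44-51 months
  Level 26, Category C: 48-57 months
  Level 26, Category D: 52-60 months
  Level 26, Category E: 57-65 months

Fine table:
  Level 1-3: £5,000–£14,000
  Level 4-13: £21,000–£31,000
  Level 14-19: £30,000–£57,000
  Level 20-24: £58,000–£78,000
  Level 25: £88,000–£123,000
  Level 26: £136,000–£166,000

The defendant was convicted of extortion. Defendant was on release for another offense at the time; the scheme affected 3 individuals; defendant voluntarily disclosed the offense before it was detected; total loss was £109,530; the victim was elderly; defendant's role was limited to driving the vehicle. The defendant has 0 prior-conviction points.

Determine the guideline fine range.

£21,000–£31,000

Base offense level for extortion: 3.
A1 does not apply.
A2 applies (level before this adjustment is 3 < 5, so +1): 3 + 1 = 4.
A3 applies: 4 − 1 = 3.
A4 applies: 3 + 4 = 7.
A5 applies: 7 + 2 = 9.
A6 applies: 9 − 1 = 8.
A7 does not apply.
Final offense level: 8.
Level 8 falls in the 4-13 band.
Fine table: Level 4-13 → £21,000–£31,000.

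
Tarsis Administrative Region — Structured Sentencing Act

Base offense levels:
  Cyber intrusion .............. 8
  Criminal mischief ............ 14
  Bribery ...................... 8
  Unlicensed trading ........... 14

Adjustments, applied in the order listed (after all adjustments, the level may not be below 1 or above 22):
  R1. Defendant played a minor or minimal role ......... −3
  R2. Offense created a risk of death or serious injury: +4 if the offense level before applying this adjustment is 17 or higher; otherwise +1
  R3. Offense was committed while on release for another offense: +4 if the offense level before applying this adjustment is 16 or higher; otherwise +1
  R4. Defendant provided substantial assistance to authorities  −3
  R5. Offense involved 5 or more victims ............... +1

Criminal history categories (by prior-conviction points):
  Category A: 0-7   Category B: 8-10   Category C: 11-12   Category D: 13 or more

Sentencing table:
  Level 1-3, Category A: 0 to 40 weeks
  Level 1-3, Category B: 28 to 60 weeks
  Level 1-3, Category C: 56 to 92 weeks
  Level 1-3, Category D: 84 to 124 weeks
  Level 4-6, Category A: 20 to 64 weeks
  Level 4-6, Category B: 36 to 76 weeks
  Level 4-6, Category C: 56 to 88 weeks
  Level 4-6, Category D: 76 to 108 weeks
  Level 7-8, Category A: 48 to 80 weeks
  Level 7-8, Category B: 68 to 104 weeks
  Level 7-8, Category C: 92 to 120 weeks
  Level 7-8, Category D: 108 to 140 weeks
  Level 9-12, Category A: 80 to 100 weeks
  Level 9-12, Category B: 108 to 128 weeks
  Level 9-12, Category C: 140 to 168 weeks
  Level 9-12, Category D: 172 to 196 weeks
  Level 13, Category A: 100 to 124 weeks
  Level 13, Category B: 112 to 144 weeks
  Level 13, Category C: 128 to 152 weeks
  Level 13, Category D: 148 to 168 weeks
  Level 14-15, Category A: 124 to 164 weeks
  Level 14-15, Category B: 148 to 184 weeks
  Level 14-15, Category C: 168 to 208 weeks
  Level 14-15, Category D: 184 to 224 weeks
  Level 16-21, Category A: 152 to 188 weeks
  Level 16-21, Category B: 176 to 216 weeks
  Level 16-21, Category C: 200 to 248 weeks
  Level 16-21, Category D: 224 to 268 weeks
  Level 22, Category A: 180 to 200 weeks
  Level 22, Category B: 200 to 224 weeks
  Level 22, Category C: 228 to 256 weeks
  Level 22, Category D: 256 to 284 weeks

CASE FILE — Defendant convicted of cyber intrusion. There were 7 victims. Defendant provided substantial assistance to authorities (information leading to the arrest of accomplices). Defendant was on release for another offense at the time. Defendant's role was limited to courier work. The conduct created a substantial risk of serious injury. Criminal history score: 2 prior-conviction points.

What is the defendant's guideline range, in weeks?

Base offense level for cyber intrusion: 8.
R1 applies: 8 − 3 = 5.
R2 applies (level before this adjustment is 5 < 17, so +1): 5 + 1 = 6.
R3 applies (level before this adjustment is 6 < 16, so +1): 6 + 1 = 7.
R4 applies: 7 − 3 = 4.
R5 applies: 4 + 1 = 5.
Final offense level: 5.
Criminal history: 2 prior points → Category A (0-7).
Level 5 falls in the 4-6 band.
Grid: Level 4-6 × Category A = 20-64 weeks.

20-64 weeks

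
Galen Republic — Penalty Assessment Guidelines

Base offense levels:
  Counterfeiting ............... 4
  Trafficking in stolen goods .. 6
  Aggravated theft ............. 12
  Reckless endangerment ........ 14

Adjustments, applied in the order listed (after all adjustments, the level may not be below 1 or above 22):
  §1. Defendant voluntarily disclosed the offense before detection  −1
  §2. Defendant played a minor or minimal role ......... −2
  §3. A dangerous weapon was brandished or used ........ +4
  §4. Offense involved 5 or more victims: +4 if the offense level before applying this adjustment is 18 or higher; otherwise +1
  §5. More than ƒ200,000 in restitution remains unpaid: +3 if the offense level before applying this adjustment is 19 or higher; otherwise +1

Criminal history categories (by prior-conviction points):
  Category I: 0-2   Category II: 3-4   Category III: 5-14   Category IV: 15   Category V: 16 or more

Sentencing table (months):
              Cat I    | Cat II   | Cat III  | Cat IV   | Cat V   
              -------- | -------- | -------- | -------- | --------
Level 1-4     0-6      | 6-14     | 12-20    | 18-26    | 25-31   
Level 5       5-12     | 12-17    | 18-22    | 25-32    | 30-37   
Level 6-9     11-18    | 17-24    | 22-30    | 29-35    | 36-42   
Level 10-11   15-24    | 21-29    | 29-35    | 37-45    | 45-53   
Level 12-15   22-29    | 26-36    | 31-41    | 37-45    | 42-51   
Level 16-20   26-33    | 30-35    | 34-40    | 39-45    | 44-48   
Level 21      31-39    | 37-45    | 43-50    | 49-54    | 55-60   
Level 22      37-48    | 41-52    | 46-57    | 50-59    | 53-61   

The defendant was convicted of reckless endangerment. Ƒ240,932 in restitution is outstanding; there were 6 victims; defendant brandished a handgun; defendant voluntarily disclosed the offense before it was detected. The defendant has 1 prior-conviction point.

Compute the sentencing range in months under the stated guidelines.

26-33 months

Base offense level for reckless endangerment: 14.
§1 applies: 14 − 1 = 13.
§2 does not apply.
§3 applies: 13 + 4 = 17.
§4 applies (level before this adjustment is 17 < 18, so +1): 17 + 1 = 18.
§5 applies (level before this adjustment is 18 < 19, so +1): 18 + 1 = 19.
Final offense level: 19.
Criminal history: 1 prior point → Category I (0-2).
Level 19 falls in the 16-20 band.
Grid: Level 16-20 × Category I = 26-33 months.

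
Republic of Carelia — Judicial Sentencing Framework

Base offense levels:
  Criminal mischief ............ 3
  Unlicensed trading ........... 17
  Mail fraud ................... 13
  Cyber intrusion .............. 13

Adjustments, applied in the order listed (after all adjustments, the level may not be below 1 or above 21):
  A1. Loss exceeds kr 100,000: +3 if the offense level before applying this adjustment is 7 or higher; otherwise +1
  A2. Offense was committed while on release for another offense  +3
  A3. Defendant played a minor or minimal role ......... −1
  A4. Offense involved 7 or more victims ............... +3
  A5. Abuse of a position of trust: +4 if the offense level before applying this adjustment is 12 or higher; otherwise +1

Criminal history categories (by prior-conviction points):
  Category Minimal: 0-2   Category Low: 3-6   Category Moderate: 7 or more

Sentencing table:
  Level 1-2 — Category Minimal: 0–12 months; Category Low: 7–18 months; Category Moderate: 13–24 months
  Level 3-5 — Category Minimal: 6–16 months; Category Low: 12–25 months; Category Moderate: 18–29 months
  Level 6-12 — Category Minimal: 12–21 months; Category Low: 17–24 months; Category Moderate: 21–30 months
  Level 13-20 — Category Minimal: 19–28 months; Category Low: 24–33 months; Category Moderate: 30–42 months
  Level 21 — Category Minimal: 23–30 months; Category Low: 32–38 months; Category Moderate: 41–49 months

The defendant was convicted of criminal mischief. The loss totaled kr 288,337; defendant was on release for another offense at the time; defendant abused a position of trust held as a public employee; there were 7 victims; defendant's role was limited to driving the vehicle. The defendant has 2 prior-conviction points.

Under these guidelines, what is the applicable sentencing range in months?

Base offense level for criminal mischief: 3.
A1 applies (level before this adjustment is 3 < 7, so +1): 3 + 1 = 4.
A2 applies: 4 + 3 = 7.
A3 applies: 7 − 1 = 6.
A4 applies: 6 + 3 = 9.
A5 applies (level before this adjustment is 9 < 12, so +1): 9 + 1 = 10.
Final offense level: 10.
Criminal history: 2 prior points → Category Minimal (0-2).
Level 10 falls in the 6-12 band.
Grid: Level 6-12 × Category Minimal = 12-21 months.

12-21 months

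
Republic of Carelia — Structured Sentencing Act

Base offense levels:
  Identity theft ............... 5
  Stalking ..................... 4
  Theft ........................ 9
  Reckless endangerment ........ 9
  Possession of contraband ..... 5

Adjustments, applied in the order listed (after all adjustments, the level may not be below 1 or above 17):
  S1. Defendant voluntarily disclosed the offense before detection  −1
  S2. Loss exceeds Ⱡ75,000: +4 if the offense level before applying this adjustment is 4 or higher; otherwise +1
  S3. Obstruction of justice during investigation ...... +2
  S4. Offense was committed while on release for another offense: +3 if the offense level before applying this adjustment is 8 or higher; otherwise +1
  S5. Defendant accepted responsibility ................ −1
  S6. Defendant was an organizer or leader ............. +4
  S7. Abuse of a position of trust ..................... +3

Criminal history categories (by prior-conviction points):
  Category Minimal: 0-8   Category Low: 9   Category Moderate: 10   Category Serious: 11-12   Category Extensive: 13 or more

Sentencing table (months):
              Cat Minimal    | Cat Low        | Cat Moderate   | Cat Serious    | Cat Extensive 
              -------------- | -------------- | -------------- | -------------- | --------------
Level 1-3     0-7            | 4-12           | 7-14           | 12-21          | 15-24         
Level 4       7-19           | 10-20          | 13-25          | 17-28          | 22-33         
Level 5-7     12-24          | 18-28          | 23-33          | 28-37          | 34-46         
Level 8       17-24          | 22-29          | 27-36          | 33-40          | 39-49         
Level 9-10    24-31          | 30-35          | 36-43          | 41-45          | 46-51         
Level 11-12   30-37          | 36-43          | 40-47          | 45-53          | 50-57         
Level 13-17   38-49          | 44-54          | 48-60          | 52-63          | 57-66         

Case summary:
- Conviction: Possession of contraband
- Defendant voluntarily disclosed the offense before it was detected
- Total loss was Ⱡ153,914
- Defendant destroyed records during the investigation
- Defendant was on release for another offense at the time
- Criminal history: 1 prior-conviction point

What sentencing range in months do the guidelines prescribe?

38-49 months

Base offense level for possession of contraband: 5.
S1 applies: 5 − 1 = 4.
S2 applies (level before this adjustment is 4 ≥ 4, so +4): 4 + 4 = 8.
S3 applies: 8 + 2 = 10.
S4 applies (level before this adjustment is 10 ≥ 8, so +3): 10 + 3 = 13.
S5 does not apply.
S7 does not apply.
Final offense level: 13.
Criminal history: 1 prior point → Category Minimal (0-8).
Level 13 falls in the 13-17 band.
Grid: Level 13-17 × Category Minimal = 38-49 months.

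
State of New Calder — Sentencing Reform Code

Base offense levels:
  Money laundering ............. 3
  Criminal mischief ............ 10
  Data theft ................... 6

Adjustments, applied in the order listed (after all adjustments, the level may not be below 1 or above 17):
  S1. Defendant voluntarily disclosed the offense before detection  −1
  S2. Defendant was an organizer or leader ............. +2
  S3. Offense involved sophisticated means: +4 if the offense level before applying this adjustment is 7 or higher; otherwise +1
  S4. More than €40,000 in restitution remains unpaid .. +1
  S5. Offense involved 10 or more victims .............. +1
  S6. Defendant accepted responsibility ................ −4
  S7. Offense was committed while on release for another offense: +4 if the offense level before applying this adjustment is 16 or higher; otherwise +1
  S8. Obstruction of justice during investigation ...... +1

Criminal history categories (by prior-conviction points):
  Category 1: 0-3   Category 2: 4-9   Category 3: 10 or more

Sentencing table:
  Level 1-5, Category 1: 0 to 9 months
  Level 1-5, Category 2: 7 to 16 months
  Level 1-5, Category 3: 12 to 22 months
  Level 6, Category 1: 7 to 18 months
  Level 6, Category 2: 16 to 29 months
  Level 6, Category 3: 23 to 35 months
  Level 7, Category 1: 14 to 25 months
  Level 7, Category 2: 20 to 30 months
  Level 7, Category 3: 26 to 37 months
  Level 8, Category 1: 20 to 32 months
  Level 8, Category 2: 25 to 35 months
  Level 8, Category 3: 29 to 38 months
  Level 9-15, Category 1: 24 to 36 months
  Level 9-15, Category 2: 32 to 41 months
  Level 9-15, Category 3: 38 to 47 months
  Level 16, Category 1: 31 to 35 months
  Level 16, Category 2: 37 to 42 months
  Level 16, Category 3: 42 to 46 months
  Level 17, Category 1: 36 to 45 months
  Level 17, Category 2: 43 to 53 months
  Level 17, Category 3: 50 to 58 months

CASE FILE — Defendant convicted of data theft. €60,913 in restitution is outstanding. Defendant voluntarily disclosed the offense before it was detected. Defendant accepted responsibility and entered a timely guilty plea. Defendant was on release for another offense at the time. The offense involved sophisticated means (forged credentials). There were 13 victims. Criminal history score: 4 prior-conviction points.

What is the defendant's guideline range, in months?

Base offense level for data theft: 6.
S1 applies: 6 − 1 = 5.
S3 applies (level before this adjustment is 5 < 7, so +1): 5 + 1 = 6.
S4 applies: 6 + 1 = 7.
S5 applies: 7 + 1 = 8.
S6 applies: 8 − 4 = 4.
S7 applies (level before this adjustment is 4 < 16, so +1): 4 + 1 = 5.
S8 does not apply.
Final offense level: 5.
Criminal history: 4 prior points → Category 2 (4-9).
Level 5 falls in the 1-5 band.
Grid: Level 1-5 × Category 2 = 7-16 months.

7-16 months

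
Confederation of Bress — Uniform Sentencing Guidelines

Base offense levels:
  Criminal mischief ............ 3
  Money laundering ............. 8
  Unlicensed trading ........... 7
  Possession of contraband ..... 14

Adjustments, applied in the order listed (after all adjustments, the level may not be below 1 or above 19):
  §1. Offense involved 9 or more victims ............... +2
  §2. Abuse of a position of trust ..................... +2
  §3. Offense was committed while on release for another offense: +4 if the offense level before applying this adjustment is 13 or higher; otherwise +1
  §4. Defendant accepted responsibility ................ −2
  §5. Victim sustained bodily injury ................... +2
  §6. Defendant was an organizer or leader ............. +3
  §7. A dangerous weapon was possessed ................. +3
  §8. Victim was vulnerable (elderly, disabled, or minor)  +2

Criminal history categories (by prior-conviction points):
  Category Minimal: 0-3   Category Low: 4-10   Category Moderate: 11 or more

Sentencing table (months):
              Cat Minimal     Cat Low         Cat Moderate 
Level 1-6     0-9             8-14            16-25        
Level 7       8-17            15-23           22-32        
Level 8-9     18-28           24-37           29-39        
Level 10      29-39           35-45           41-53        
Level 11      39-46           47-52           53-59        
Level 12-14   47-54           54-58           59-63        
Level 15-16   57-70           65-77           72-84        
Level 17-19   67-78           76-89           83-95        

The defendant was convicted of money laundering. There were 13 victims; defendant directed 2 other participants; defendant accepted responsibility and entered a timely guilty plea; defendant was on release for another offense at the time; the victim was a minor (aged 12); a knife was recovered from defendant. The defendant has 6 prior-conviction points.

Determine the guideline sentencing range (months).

Base offense level for money laundering: 8.
§1 applies: 8 + 2 = 10.
§2 does not apply.
§3 applies (level before this adjustment is 10 < 13, so +1): 10 + 1 = 11.
§4 applies: 11 − 2 = 9.
§6 applies: 9 + 3 = 12.
§7 applies: 12 + 3 = 15.
§8 applies: 15 + 2 = 17.
Final offense level: 17.
Criminal history: 6 prior points → Category Low (4-10).
Level 17 falls in the 17-19 band.
Grid: Level 17-19 × Category Low = 76-89 months.

76-89 months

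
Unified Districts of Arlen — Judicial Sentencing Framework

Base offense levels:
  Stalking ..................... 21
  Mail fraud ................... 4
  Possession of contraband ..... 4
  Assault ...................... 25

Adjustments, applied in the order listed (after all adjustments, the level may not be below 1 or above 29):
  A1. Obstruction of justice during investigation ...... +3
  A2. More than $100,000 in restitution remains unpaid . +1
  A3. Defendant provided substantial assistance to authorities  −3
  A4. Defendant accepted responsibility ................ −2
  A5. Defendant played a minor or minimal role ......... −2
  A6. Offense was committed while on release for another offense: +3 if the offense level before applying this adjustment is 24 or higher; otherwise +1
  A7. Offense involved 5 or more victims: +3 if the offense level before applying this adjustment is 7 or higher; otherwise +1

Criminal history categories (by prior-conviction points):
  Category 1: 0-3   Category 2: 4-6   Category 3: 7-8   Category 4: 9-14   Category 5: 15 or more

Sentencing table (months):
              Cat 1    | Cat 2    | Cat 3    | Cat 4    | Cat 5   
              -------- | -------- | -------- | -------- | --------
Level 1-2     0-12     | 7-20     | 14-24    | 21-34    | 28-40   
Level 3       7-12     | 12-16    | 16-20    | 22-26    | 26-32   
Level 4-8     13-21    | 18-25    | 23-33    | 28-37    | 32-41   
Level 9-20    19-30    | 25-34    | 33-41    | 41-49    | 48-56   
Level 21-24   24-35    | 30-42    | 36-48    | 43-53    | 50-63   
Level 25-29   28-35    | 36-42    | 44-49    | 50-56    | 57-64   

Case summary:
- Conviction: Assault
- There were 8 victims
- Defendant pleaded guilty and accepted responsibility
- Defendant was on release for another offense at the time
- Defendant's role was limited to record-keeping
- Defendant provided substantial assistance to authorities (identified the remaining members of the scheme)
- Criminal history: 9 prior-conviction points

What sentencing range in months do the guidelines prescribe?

43-53 months

Base offense level for assault: 25.
A1 does not apply.
A2 does not apply.
A3 applies: 25 − 3 = 22.
A4 applies: 22 − 2 = 20.
A5 applies: 20 − 2 = 18.
A6 applies (level before this adjustment is 18 < 24, so +1): 18 + 1 = 19.
A7 applies (level before this adjustment is 19 ≥ 7, so +3): 19 + 3 = 22.
Final offense level: 22.
Criminal history: 9 prior points → Category 4 (9-14).
Level 22 falls in the 21-24 band.
Grid: Level 21-24 × Category 4 = 43-53 months.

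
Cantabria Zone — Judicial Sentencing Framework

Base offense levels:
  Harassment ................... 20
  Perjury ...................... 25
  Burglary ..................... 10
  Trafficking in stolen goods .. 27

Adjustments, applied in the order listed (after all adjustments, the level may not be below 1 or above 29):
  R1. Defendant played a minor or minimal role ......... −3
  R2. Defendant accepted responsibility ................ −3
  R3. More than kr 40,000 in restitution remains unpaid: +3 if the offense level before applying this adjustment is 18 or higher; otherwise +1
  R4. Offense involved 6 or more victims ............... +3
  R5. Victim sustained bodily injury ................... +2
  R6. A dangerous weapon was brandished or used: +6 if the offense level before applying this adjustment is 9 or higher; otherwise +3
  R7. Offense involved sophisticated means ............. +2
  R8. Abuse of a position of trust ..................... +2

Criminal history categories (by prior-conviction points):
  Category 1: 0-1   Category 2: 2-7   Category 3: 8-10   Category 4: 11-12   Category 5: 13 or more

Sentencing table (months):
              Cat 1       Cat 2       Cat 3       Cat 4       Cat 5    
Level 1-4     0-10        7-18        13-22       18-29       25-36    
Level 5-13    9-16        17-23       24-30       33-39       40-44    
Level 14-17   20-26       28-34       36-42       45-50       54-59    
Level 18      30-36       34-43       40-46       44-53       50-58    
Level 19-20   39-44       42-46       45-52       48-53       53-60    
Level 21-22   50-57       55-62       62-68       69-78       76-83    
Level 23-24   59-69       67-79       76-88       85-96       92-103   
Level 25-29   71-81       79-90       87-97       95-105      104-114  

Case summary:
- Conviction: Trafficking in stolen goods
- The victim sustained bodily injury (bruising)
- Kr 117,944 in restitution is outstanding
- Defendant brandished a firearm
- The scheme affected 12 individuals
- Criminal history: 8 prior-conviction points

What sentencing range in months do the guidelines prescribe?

87-97 months

Base offense level for trafficking in stolen goods: 27.
R2 does not apply.
R3 applies (level before this adjustment is 27 ≥ 18, so +3): 27 + 3 = 30.
R4 applies: 30 + 3 = 33.
R5 applies: 33 + 2 = 35.
R6 applies (level before this adjustment is 35 ≥ 9, so +6): 35 + 6 = 41.
R8 does not apply.
Level 41 exceeds the maximum of 29; capped at 29.
Final offense level: 29.
Criminal history: 8 prior points → Category 3 (8-10).
Level 29 falls in the 25-29 band.
Grid: Level 25-29 × Category 3 = 87-97 months.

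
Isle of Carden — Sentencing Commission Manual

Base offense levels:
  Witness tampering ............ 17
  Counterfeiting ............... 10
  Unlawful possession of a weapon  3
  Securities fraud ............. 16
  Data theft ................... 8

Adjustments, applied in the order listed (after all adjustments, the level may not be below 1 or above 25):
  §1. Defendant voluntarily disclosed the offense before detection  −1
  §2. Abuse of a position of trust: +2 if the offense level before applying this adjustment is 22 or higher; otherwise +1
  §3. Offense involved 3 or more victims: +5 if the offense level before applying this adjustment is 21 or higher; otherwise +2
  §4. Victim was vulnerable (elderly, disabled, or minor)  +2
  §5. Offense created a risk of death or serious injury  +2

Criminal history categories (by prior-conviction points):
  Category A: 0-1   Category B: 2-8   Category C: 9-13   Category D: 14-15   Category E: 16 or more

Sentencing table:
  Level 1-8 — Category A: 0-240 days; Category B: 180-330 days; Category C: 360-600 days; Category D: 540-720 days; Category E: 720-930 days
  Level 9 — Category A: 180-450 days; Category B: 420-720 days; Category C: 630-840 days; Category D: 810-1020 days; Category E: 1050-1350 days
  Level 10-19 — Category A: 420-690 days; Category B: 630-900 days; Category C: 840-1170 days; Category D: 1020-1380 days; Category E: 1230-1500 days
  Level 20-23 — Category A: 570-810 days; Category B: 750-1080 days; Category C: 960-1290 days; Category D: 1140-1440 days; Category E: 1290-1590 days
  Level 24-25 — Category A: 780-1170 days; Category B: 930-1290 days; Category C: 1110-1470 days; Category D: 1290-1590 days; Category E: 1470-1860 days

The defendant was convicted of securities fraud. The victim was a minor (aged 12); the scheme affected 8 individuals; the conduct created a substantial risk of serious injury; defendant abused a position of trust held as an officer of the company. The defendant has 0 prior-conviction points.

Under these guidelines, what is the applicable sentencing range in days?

570-810 days

Base offense level for securities fraud: 16.
§2 applies (level before this adjustment is 16 < 22, so +1): 16 + 1 = 17.
§3 applies (level before this adjustment is 17 < 21, so +2): 17 + 2 = 19.
§4 applies: 19 + 2 = 21.
§5 applies: 21 + 2 = 23.
Final offense level: 23.
Criminal history: 0 prior points → Category A (0-1).
Level 23 falls in the 20-23 band.
Grid: Level 20-23 × Category A = 570-810 days.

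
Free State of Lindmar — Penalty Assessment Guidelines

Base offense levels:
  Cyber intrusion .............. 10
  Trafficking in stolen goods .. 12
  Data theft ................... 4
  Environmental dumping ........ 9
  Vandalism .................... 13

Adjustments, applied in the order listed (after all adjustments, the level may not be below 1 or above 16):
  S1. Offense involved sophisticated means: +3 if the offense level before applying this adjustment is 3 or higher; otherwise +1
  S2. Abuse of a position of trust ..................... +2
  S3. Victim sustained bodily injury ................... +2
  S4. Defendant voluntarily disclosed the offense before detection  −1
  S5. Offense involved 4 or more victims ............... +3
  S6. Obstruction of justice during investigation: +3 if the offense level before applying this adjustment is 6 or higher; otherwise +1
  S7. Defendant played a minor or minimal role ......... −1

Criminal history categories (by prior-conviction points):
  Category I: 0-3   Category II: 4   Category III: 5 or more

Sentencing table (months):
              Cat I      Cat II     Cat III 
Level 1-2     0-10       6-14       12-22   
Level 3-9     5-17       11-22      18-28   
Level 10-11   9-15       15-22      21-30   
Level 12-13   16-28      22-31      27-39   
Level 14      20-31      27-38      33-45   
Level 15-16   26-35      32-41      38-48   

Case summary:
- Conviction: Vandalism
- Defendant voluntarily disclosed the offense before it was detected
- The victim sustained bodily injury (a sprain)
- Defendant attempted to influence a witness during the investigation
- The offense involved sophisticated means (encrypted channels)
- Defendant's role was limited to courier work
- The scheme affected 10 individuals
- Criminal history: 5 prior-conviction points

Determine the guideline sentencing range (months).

Base offense level for vandalism: 13.
S1 applies (level before this adjustment is 13 ≥ 3, so +3): 13 + 3 = 16.
S2 does not apply.
S3 applies: 16 + 2 = 18.
S4 applies: 18 − 1 = 17.
S5 applies: 17 + 3 = 20.
S6 applies (level before this adjustment is 20 ≥ 6, so +3): 20 + 3 = 23.
S7 applies: 23 − 1 = 22.
Level 22 exceeds the maximum of 16; capped at 16.
Final offense level: 16.
Criminal history: 5 prior points → Category III (5+).
Level 16 falls in the 15-16 band.
Grid: Level 15-16 × Category III = 38-48 months.

38-48 months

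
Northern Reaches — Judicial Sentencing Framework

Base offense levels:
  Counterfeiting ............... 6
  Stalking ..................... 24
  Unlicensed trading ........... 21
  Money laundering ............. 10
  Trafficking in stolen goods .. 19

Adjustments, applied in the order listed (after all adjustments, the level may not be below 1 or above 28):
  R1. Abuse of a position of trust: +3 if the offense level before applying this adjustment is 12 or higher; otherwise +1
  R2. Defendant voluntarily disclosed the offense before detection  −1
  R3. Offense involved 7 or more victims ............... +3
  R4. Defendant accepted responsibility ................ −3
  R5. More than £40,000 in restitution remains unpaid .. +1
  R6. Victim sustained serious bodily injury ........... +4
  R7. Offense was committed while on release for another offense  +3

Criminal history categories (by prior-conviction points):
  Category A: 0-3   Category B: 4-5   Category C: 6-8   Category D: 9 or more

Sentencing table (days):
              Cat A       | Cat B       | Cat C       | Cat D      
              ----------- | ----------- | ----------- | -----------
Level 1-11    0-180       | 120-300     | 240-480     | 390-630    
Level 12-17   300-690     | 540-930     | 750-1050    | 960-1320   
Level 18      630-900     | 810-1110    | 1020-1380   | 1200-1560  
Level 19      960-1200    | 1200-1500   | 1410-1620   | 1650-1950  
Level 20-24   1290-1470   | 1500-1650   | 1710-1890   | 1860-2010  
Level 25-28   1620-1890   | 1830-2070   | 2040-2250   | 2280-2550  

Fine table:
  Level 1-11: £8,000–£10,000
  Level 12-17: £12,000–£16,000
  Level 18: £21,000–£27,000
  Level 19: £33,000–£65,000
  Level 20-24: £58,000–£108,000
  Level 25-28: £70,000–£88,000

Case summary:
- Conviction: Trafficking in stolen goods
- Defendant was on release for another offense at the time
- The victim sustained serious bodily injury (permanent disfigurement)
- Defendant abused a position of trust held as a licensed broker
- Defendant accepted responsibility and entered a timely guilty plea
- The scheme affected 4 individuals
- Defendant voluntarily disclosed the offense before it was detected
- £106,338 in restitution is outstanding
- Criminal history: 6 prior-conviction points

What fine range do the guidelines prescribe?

Base offense level for trafficking in stolen goods: 19.
R1 applies (level before this adjustment is 19 ≥ 12, so +3): 19 + 3 = 22.
R2 applies: 22 − 1 = 21.
R4 applies: 21 − 3 = 18.
R5 applies: 18 + 1 = 19.
R6 applies: 19 + 4 = 23.
R7 applies: 23 + 3 = 26.
Final offense level: 26.
Level 26 falls in the 25-28 band.
Fine table: Level 25-28 → £70,000–£88,000.

£70,000–£88,000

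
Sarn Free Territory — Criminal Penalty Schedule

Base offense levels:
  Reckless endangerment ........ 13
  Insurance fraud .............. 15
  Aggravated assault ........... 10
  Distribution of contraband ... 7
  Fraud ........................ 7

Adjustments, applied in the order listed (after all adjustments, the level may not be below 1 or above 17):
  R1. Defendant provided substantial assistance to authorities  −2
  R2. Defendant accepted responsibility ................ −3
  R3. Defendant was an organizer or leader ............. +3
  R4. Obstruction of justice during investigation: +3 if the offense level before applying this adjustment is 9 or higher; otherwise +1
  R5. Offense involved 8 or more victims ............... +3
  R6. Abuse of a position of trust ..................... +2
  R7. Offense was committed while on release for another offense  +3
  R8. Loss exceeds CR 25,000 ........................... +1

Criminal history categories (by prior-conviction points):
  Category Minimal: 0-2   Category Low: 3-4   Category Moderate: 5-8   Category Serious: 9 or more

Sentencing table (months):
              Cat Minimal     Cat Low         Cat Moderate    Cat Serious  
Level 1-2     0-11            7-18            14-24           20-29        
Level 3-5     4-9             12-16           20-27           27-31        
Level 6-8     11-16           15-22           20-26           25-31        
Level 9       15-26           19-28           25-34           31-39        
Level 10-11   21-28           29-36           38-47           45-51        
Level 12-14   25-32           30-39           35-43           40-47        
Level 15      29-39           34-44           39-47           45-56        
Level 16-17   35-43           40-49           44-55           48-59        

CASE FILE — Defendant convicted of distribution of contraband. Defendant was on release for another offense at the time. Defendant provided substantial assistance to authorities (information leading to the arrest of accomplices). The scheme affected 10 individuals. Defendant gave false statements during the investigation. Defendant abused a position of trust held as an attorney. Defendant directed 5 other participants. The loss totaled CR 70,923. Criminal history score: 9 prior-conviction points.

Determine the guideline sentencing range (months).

Base offense level for distribution of contraband: 7.
R1 applies: 7 − 2 = 5.
R2 does not apply.
R3 applies: 5 + 3 = 8.
R4 applies (level before this adjustment is 8 < 9, so +1): 8 + 1 = 9.
R5 applies: 9 + 3 = 12.
R6 applies: 12 + 2 = 14.
R7 applies: 14 + 3 = 17.
R8 applies: 17 + 1 = 18.
Level 18 exceeds the maximum of 17; capped at 17.
Final offense level: 17.
Criminal history: 9 prior points → Category Serious (9+).
Level 17 falls in the 16-17 band.
Grid: Level 16-17 × Category Serious = 48-59 months.

48-59 months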